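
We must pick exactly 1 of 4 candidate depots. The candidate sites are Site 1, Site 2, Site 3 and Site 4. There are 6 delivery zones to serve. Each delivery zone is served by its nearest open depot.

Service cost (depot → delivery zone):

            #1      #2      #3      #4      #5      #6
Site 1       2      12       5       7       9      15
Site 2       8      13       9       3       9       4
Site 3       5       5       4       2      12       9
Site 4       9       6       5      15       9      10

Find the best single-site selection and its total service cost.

With exactly 1 open, each delivery zone uses its cheapest among the chosen.
{Site 3}: #1→Site 3 5, #2→Site 3 5, #3→Site 3 4, #4→Site 3 2, #5→Site 3 12, #6→Site 3 9. Service cost 37.
{Site 2}: service cost 46
{Site 1}: service cost 50
Among all 4 size-1 choices, {Site 3} is lowest.

Choose Site 3 only; total service cost 37.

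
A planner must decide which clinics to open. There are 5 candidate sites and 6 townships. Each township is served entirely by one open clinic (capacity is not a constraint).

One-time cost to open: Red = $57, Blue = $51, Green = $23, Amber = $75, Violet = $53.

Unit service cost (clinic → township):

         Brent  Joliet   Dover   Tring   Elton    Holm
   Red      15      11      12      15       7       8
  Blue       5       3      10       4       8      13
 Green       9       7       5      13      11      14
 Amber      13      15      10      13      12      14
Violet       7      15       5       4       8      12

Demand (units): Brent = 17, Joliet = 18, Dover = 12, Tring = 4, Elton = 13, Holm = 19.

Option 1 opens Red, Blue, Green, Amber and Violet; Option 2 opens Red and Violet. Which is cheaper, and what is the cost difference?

Option 1 is cheaper by 29.

Option 1: {Red, Blue, Green, Amber, Violet}: Brent→Blue 5·17=85, Joliet→Blue 3·18=54, Dover→Green 5·12=60, Tring→Blue 4·4=16, Elton→Red 7·13=91, Holm→Red 8·19=152. Service 458; fixed 259; total 717.
Option 2: {Red, Violet}: Brent→Violet 7·17=119, Joliet→Red 11·18=198, Dover→Violet 5·12=60, Tring→Violet 4·4=16, Elton→Red 7·13=91, Holm→Red 8·19=152. Service 636; fixed 110; total 746.
Difference: |717 − 746| = 29.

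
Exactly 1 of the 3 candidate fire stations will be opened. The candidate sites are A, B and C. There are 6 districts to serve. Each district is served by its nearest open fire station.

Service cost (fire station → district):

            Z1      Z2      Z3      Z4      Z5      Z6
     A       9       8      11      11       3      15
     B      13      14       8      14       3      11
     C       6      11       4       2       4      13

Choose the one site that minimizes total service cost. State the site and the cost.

Choose C only; total service cost 40.

With exactly 1 open, each district uses its cheapest among the chosen.
{C}: Z1→C 6, Z2→C 11, Z3→C 4, Z4→C 2, Z5→C 4, Z6→C 13. Service cost 40.
{A}: service cost 57
{B}: service cost 63
Among all 3 size-1 choices, {C} is lowest.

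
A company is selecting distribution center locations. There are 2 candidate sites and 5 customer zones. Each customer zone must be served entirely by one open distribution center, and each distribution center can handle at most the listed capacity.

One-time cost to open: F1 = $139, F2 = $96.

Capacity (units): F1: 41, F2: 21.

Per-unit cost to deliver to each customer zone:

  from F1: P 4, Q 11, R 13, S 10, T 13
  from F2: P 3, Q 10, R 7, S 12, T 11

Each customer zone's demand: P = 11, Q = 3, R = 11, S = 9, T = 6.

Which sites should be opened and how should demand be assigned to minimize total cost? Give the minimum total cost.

Minimum total cost: 527

Open {F1}: P→F1 4·11=44, Q→F1 11·3=33, R→F1 13·11=143, S→F1 10·9=90, T→F1 13·6=78.
Loads: F1 carries 40/41. Service 388; fixed 139; total 527.
Next best feasible plan costs 542.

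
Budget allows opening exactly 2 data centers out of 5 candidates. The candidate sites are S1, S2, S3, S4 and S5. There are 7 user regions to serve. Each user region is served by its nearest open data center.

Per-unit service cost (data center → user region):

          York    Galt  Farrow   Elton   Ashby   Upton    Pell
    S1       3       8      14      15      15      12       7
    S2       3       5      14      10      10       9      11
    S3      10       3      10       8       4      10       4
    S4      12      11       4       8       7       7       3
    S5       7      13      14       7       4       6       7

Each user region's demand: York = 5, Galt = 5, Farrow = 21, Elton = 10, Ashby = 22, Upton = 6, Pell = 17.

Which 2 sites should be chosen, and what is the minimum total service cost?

With exactly 2 open, each user region uses its cheapest among the chosen.
{S3, S4}: York→S3 10·5=50, Galt→S3 3·5=15, Farrow→S4 4·21=84, Elton→S3 8·10=80, Ashby→S3 4·22=88, Upton→S4 7·6=42, Pell→S4 3·17=51. Service cost 410.
{S4, S5}: service cost 419
{S2, S4}: service cost 451
Among all 10 size-2 choices, {S3, S4} is lowest.

Choose S3 and S4; total service cost 410.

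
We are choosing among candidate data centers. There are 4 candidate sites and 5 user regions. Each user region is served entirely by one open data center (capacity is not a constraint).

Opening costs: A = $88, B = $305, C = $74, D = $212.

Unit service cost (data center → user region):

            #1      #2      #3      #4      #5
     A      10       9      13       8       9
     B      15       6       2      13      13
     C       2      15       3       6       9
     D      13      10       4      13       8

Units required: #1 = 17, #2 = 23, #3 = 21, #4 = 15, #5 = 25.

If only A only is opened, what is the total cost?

Total cost: 1083

Each user region is assigned to its cheapest site among the open ones.
{A}: #1→A 10·17=170, #2→A 9·23=207, #3→A 13·21=273, #4→A 8·15=120, #5→A 9·25=225. Service 995; fixed 88; total 1083.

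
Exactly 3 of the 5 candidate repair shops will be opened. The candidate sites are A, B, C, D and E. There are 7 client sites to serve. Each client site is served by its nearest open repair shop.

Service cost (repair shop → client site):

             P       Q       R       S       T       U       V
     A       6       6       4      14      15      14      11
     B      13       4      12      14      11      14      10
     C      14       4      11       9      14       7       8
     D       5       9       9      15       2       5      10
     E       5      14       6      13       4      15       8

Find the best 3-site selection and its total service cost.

Choose A, C and D; total service cost 37.

With exactly 3 open, each client site uses its cheapest among the chosen.
{A, C, D}: P→D 5, Q→C 4, R→A 4, S→C 9, T→D 2, U→D 5, V→C 8. Service cost 37.
{C, D, E}: service cost 39
{A, C, E}: service cost 41
Among all 10 size-3 choices, {A, C, D} is lowest.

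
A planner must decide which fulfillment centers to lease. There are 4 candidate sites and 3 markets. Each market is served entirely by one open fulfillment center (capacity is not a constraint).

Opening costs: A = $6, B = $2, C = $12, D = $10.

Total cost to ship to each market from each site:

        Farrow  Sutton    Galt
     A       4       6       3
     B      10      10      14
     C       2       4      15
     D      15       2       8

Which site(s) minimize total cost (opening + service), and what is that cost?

For any fixed open set, each market goes to its cheapest open site; total = fixed + service.
{A}: Farrow→A 4, Sutton→A 6, Galt→A 3. Service 13; fixed 6; total 19.
{A, B}: Farrow→A 4, Sutton→A 6, Galt→A 3. Service 13; fixed 8; total 21.
{A, D}: service 9 + fixed 16 = 25
{A, B, C, D}: service 7 + fixed 30 = 37
No other subset beats 19.

Open A only; minimum total cost 19.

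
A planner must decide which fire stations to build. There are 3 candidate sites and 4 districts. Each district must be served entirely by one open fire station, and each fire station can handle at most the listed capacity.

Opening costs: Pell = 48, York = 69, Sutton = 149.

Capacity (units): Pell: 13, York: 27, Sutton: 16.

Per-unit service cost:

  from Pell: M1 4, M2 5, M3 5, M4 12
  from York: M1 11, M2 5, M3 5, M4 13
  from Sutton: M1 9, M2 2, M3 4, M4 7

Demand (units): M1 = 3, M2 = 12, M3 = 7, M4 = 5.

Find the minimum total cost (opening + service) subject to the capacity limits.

Minimum total cost: 262

Open {York}: M1→York 11·3=33, M2→York 5·12=60, M3→York 5·7=35, M4→York 13·5=65.
Loads: York carries 27/27. Service 193; fixed 69; total 262.
Next best feasible plan costs 284.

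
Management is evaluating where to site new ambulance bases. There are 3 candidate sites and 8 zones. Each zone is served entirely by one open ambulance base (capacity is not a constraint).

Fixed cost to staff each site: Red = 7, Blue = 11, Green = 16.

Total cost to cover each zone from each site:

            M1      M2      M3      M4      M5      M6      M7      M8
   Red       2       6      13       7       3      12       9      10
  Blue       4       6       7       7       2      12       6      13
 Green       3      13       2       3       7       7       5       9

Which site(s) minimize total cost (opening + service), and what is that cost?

Open Red and Green; minimum total cost 60.

For any fixed open set, each zone goes to its cheapest open site; total = fixed + service.
{Red, Green}: M1→Red 2, M2→Red 6, M3→Green 2, M4→Green 3, M5→Red 3, M6→Green 7, M7→Green 5, M8→Green 9. Service 37; fixed 23; total 60.
{Blue, Green}: M1→Green 3, M2→Blue 6, M3→Green 2, M4→Green 3, M5→Blue 2, M6→Green 7, M7→Green 5, M8→Green 9. Service 37; fixed 27; total 64.
{Green}: service 49 + fixed 16 = 65
{Red, Blue, Green}: M1→Red 2, M2→Red 6, M3→Green 2, M4→Green 3, M5→Blue 2, M6→Green 7, M7→Green 5, M8→Green 9. Service 36; fixed 34; total 70.
No other subset beats 60.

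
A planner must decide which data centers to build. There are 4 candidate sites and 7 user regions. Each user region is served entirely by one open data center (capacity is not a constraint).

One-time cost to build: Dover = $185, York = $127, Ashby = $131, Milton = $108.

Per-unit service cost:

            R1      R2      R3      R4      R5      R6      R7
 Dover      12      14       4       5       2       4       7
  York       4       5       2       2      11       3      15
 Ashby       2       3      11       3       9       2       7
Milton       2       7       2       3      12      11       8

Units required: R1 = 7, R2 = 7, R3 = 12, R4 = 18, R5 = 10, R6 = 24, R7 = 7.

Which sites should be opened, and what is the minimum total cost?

For any fixed open set, each user region goes to its cheapest open site; total = fixed + service.
{York}: R1→York 4·7=28, R2→York 5·7=35, R3→York 2·12=24, R4→York 2·18=36, R5→York 11·10=110, R6→York 3·24=72, R7→York 15·7=105. Service 410; fixed 127; total 537.
{Ashby}: service 408 + fixed 131 = 539
{Ashby, Milton}: service 300 + fixed 239 = 539
{Dover, York, Ashby, Milton}: service 212 + fixed 551 = 763
No other subset beats 537.

Open York only; minimum total cost 537.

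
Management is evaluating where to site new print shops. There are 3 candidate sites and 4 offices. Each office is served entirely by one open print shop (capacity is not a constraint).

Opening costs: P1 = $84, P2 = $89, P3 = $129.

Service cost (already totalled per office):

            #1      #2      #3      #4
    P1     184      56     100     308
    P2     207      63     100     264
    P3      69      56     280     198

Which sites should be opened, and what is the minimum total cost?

Open P1 and P3; minimum total cost 636.

For any fixed open set, each office goes to its cheapest open site; total = fixed + service.
{P1, P3}: #1→P3 69, #2→P1 56, #3→P1 100, #4→P3 198. Service 423; fixed 213; total 636.
{P2, P3}: #1→P3 69, #2→P3 56, #3→P2 100, #4→P3 198. Service 423; fixed 218; total 641.
{P2}: #1→P2 207, #2→P2 63, #3→P2 100, #4→P2 264. Service 634; fixed 89; total 723.
{P1, P2, P3}: #1→P3 69, #2→P1 56, #3→P1 100, #4→P3 198. Service 423; fixed 302; total 725.
No other subset beats 636.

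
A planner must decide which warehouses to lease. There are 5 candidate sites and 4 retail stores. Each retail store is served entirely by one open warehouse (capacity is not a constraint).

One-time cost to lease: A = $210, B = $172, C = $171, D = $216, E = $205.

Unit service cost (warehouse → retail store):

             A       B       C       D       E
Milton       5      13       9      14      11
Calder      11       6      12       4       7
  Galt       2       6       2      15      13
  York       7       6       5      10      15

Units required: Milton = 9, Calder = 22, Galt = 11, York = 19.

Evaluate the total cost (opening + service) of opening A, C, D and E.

Total cost: 1052

Each retail store is assigned to its cheapest site among the open ones.
{A, C, D, E}: Milton→A 5·9=45, Calder→D 4·22=88, Galt→A 2·11=22, York→C 5·19=95. Service 250; fixed 802; total 1052.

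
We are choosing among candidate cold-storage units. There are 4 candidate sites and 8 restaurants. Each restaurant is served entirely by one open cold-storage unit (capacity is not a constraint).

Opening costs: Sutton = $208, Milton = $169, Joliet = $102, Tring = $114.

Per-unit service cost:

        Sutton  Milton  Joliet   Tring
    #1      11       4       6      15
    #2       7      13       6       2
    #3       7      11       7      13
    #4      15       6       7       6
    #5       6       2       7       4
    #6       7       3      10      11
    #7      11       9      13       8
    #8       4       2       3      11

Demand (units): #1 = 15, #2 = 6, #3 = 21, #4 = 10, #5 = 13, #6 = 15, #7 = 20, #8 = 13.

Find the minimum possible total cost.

Minimum total cost: 851

For any fixed open set, each restaurant goes to its cheapest open site; total = fixed + service.
{Milton, Joliet}: #1→Milton 4·15=60, #2→Joliet 6·6=36, #3→Joliet 7·21=147, #4→Milton 6·10=60, #5→Milton 2·13=26, #6→Milton 3·15=45, #7→Milton 9·20=180, #8→Milton 2·13=26. Service 580; fixed 271; total 851.
{Milton}: #1→Milton 4·15=60, #2→Milton 13·6=78, #3→Milton 11·21=231, #4→Milton 6·10=60, #5→Milton 2·13=26, #6→Milton 3·15=45, #7→Milton 9·20=180, #8→Milton 2·13=26. Service 706; fixed 169; total 875.
{Milton, Tring}: service 620 + fixed 283 = 903
{Sutton, Milton, Joliet, Tring}: #1→Milton 4·15=60, #2→Tring 2·6=12, #3→Sutton 7·21=147, #4→Milton 6·10=60, #5→Milton 2·13=26, #6→Milton 3·15=45, #7→Tring 8·20=160, #8→Milton 2·13=26. Service 536; fixed 593; total 1129.
(All 15 nonempty subsets were checked; Milton and Joliet is lowest.)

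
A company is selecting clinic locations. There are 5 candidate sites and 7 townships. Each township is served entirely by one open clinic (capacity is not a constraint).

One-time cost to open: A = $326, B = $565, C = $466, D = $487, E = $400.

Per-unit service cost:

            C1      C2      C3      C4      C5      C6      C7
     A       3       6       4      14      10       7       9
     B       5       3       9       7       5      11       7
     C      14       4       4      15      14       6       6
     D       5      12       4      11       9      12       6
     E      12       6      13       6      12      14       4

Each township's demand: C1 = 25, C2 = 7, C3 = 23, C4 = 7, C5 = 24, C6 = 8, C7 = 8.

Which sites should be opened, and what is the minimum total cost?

For any fixed open set, each township goes to its cheapest open site; total = fixed + service.
{A}: C1→A 3·25=75, C2→A 6·7=42, C3→A 4·23=92, C4→A 14·7=98, C5→A 10·24=240, C6→A 7·8=56, C7→A 9·8=72. Service 675; fixed 326; total 1001.
{D}: service 738 + fixed 487 = 1225
{B}: C1→B 5·25=125, C2→B 3·7=21, C3→B 9·23=207, C4→B 7·7=49, C5→B 5·24=120, C6→B 11·8=88, C7→B 7·8=56. Service 666; fixed 565; total 1231.
{A, B, C, D, E}: service 430 + fixed 2244 = 2674
No other subset beats 1001.

Open A only; minimum total cost 1001.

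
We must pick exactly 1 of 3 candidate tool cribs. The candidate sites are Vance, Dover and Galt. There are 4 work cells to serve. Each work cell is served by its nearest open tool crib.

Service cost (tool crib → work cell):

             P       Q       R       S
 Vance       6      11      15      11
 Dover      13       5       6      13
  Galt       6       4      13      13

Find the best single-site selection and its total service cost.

Choose Galt only; total service cost 36.

With exactly 1 open, each work cell uses its cheapest among the chosen.
{Galt}: P→Galt 6, Q→Galt 4, R→Galt 13, S→Galt 13. Service cost 36.
{Dover}: service cost 37
{Vance}: service cost 43
Among all 3 size-1 choices, {Galt} is lowest.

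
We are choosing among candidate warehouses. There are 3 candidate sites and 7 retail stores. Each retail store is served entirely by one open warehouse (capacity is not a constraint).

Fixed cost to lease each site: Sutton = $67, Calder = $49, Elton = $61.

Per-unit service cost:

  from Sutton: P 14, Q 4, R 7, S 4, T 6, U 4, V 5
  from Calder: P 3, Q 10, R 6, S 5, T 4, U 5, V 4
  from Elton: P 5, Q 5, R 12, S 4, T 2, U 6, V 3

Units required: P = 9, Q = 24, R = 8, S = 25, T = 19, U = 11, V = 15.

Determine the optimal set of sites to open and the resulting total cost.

For any fixed open set, each retail store goes to its cheapest open site; total = fixed + service.
{Calder, Elton}: P→Calder 3·9=27, Q→Elton 5·24=120, R→Calder 6·8=48, S→Elton 4·25=100, T→Elton 2·19=38, U→Calder 5·11=55, V→Elton 3·15=45. Service 433; fixed 110; total 543.
{Sutton, Elton}: service 424 + fixed 128 = 552
{Sutton, Calder}: service 451 + fixed 116 = 567
{Sutton, Calder, Elton}: service 398 + fixed 177 = 575
(All 7 nonempty subsets were checked; Calder and Elton is lowest.)

Open Calder and Elton; minimum total cost 543.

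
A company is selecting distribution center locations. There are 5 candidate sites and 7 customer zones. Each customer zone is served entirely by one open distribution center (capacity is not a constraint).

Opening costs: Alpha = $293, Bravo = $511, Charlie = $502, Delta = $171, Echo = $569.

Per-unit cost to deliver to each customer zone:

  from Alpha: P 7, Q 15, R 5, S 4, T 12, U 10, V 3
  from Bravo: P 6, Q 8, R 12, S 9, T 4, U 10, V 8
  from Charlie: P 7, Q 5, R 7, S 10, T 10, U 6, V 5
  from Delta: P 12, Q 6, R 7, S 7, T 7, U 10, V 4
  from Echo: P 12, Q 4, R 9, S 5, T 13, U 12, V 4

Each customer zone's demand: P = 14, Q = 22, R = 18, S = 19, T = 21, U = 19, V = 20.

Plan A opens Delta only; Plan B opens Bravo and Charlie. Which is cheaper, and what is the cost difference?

Plan A: {Delta}: P→Delta 12·14=168, Q→Delta 6·22=132, R→Delta 7·18=126, S→Delta 7·19=133, T→Delta 7·21=147, U→Delta 10·19=190, V→Delta 4·20=80. Service 976; fixed 171; total 1147.
Plan B: {Bravo, Charlie}: P→Bravo 6·14=84, Q→Charlie 5·22=110, R→Charlie 7·18=126, S→Bravo 9·19=171, T→Bravo 4·21=84, U→Charlie 6·19=114, V→Charlie 5·20=100. Service 789; fixed 1013; total 1802.
Difference: |1147 − 1802| = 655.

Plan A is cheaper by 655.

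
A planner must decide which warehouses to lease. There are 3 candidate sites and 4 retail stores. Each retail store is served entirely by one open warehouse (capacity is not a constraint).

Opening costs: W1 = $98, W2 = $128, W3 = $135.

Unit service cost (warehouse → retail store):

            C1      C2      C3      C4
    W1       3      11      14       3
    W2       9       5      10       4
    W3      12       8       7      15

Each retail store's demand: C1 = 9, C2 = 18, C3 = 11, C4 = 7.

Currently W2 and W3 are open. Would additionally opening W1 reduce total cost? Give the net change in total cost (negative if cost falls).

Current service cost with {W2, W3}: 276.
Adding W1: each retail store re-picks its cheapest; new service cost 215, saving 61.
Extra fixed cost: 98. Net change = 98 − 61 = 37.
(Totals: 539 → 576.)

No — net change +37 (cost rises by 37).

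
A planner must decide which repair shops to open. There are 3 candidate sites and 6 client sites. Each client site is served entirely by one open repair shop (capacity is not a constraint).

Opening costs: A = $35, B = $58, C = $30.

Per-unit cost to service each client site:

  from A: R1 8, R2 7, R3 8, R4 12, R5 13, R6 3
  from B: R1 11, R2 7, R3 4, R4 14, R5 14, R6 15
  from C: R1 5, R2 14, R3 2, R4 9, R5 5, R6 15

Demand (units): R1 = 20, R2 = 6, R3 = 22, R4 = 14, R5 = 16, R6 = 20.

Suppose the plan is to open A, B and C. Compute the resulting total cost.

Total cost: 575

Each client site is assigned to its cheapest site among the open ones.
{A, B, C}: R1→C 5·20=100, R2→A 7·6=42, R3→C 2·22=44, R4→C 9·14=126, R5→C 5·16=80, R6→A 3·20=60. Service 452; fixed 123; total 575.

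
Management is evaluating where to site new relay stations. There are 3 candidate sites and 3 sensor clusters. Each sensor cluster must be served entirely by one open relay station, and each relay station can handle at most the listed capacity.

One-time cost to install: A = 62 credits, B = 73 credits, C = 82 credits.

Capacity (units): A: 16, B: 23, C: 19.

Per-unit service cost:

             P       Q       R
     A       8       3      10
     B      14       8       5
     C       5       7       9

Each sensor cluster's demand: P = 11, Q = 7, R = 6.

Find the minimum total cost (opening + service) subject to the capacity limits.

Minimum total cost: 274

Open {A, C}: P→C 5·11=55, Q→A 3·7=21, R→C 9·6=54.
Loads: A carries 7/16, C carries 17/19. Service 130; fixed 144; total 274.
Next best feasible plan costs 280.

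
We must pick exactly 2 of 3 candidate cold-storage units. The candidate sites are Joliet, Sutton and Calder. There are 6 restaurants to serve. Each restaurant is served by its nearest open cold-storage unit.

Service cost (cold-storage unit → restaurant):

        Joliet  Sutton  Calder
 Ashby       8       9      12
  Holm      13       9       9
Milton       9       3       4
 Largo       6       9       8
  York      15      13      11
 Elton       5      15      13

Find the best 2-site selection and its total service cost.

Choose Joliet and Calder; total service cost 43.

With exactly 2 open, each restaurant uses its cheapest among the chosen.
{Joliet, Calder}: Ashby→Joliet 8, Holm→Calder 9, Milton→Calder 4, Largo→Joliet 6, York→Calder 11, Elton→Joliet 5. Service cost 43.
{Joliet, Sutton}: service cost 44
{Sutton, Calder}: service cost 53
Among all 3 size-2 choices, {Joliet, Calder} is lowest.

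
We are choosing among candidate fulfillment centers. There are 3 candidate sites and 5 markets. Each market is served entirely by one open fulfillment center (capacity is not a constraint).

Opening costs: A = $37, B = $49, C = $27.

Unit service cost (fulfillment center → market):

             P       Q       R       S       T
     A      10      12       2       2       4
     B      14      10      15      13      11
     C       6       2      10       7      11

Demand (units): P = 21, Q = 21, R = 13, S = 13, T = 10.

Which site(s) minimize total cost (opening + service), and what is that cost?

For any fixed open set, each market goes to its cheapest open site; total = fixed + service.
{A, C}: P→C 6·21=126, Q→C 2·21=42, R→A 2·13=26, S→A 2·13=26, T→A 4·10=40. Service 260; fixed 64; total 324.
{A, B, C}: P→C 6·21=126, Q→C 2·21=42, R→A 2·13=26, S→A 2·13=26, T→A 4·10=40. Service 260; fixed 113; total 373.
{C}: P→C 6·21=126, Q→C 2·21=42, R→C 10·13=130, S→C 7·13=91, T→C 11·10=110. Service 499; fixed 27; total 526.
(All 7 nonempty subsets were checked; A and C is lowest.)

Open A and C; minimum total cost 324.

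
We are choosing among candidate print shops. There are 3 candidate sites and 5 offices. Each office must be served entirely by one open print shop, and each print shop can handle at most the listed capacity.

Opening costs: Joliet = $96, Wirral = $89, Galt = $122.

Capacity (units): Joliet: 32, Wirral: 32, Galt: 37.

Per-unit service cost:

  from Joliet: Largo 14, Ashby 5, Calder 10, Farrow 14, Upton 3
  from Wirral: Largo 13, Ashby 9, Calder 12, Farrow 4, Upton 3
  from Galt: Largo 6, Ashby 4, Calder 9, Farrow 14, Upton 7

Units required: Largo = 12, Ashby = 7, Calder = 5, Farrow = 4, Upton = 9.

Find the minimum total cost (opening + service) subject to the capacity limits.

Minimum total cost: 386

Open {Galt}: Largo→Galt 6·12=72, Ashby→Galt 4·7=28, Calder→Galt 9·5=45, Farrow→Galt 14·4=56, Upton→Galt 7·9=63.
Loads: Galt carries 37/37. Service 264; fixed 122; total 386.
Next best feasible plan costs 399.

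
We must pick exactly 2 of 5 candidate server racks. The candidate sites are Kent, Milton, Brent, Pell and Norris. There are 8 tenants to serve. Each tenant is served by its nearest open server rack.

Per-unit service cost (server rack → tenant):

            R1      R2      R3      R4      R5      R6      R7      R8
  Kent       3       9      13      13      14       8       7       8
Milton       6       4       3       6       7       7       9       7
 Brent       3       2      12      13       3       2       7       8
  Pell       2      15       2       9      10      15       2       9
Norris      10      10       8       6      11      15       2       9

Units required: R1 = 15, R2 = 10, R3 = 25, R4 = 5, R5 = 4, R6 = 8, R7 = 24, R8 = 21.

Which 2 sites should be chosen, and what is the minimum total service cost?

With exactly 2 open, each tenant uses its cheapest among the chosen.
{Brent, Pell}: R1→Pell 2·15=30, R2→Brent 2·10=20, R3→Pell 2·25=50, R4→Pell 9·5=45, R5→Brent 3·4=12, R6→Brent 2·8=16, R7→Pell 2·24=48, R8→Brent 8·21=168. Service cost 389.
{Milton, Pell}: service cost 429
{Milton, Brent}: service cost 513
Among all 10 size-2 choices, {Brent, Pell} is lowest.

Choose Brent and Pell; total service cost 389.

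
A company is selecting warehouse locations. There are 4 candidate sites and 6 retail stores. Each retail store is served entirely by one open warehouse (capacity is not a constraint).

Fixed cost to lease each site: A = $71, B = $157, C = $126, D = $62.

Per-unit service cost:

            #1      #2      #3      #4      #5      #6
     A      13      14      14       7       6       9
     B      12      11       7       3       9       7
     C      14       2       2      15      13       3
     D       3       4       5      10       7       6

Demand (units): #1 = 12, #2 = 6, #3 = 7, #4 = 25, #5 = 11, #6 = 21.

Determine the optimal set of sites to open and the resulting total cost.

Open B and D; minimum total cost 592.

For any fixed open set, each retail store goes to its cheapest open site; total = fixed + service.
{B, D}: #1→D 3·12=36, #2→D 4·6=24, #3→D 5·7=35, #4→B 3·25=75, #5→D 7·11=77, #6→D 6·21=126. Service 373; fixed 219; total 592.
{A, D}: #1→D 3·12=36, #2→D 4·6=24, #3→D 5·7=35, #4→A 7·25=175, #5→A 6·11=66, #6→D 6·21=126. Service 462; fixed 133; total 595.
{D}: service 548 + fixed 62 = 610
{A, B, C, D}: service 266 + fixed 416 = 682
No other subset beats 592.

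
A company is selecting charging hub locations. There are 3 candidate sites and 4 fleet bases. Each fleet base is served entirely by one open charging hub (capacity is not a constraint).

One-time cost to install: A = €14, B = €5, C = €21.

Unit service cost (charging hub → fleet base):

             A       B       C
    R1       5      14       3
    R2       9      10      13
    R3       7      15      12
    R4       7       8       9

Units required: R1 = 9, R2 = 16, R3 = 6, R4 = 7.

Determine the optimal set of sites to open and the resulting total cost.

For any fixed open set, each fleet base goes to its cheapest open site; total = fixed + service.
{A}: R1→A 5·9=45, R2→A 9·16=144, R3→A 7·6=42, R4→A 7·7=49. Service 280; fixed 14; total 294.
{A, C}: R1→C 3·9=27, R2→A 9·16=144, R3→A 7·6=42, R4→A 7·7=49. Service 262; fixed 35; total 297.
{A, B}: service 280 + fixed 19 = 299
{A, B, C}: R1→C 3·9=27, R2→A 9·16=144, R3→A 7·6=42, R4→A 7·7=49. Service 262; fixed 40; total 302.
No other subset beats 294.

Open A only; minimum total cost 294.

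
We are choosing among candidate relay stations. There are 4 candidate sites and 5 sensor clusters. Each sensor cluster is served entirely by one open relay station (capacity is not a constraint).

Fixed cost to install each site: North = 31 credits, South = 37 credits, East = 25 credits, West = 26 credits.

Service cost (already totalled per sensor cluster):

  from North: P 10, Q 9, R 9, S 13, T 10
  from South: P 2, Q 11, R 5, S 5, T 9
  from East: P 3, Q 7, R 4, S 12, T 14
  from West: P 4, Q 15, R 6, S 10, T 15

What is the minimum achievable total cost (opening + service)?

For any fixed open set, each sensor cluster goes to its cheapest open site; total = fixed + service.
{East}: P→East 3, Q→East 7, R→East 4, S→East 12, T→East 14. Service 40; fixed 25; total 65.
{South}: service 32 + fixed 37 = 69
{West}: service 50 + fixed 26 = 76
{North, South, East, West}: service 27 + fixed 119 = 146
(All 15 nonempty subsets were checked; East only is lowest.)

Minimum total cost: 65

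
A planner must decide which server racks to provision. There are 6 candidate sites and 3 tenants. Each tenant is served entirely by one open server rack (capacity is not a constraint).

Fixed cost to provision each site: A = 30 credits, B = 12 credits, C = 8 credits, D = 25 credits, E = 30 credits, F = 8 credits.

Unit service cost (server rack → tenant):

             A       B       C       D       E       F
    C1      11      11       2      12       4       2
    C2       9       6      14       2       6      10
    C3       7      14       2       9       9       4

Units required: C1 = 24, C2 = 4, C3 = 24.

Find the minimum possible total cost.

For any fixed open set, each tenant goes to its cheapest open site; total = fixed + service.
{C, D}: C1→C 2·24=48, C2→D 2·4=8, C3→C 2·24=48. Service 104; fixed 33; total 137.
{B, C}: C1→C 2·24=48, C2→B 6·4=24, C3→C 2·24=48. Service 120; fixed 20; total 140.
{C, D, F}: service 104 + fixed 41 = 145
{A, B, C, D, E, F}: C1→C 2·24=48, C2→D 2·4=8, C3→C 2·24=48. Service 104; fixed 113; total 217.
No other subset beats 137.

Minimum total cost: 137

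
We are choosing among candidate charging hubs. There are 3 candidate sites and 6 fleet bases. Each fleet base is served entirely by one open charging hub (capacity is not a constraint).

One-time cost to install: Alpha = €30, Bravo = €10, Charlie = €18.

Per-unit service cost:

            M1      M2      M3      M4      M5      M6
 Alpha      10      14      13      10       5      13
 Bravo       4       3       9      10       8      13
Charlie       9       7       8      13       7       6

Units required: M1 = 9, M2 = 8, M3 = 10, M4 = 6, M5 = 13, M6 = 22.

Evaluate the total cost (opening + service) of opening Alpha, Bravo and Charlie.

Total cost: 455

Each fleet base is assigned to its cheapest site among the open ones.
{Alpha, Bravo, Charlie}: M1→Bravo 4·9=36, M2→Bravo 3·8=24, M3→Charlie 8·10=80, M4→Alpha 10·6=60, M5→Alpha 5·13=65, M6→Charlie 6·22=132. Service 397; fixed 58; total 455.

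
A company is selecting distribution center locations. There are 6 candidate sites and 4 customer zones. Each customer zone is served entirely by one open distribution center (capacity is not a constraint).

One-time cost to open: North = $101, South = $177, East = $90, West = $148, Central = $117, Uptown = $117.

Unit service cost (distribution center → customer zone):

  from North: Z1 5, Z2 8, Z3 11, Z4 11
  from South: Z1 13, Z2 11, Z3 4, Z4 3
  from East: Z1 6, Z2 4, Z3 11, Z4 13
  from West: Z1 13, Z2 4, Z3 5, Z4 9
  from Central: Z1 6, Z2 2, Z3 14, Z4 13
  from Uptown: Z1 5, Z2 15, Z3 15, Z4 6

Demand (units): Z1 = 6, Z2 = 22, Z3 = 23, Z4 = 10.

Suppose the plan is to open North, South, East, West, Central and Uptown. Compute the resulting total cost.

Total cost: 946

Each customer zone is assigned to its cheapest site among the open ones.
{North, South, East, West, Central, Uptown}: Z1→North 5·6=30, Z2→Central 2·22=44, Z3→South 4·23=92, Z4→South 3·10=30. Service 196; fixed 750; total 946.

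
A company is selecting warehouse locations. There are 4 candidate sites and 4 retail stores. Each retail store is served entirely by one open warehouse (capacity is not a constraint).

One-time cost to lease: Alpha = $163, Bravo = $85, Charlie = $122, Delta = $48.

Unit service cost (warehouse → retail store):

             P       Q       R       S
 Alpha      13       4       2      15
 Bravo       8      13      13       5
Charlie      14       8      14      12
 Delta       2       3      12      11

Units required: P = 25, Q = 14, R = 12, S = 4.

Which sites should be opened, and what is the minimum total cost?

Open Delta only; minimum total cost 328.

For any fixed open set, each retail store goes to its cheapest open site; total = fixed + service.
{Delta}: P→Delta 2·25=50, Q→Delta 3·14=42, R→Delta 12·12=144, S→Delta 11·4=44. Service 280; fixed 48; total 328.
{Alpha, Delta}: P→Delta 2·25=50, Q→Delta 3·14=42, R→Alpha 2·12=24, S→Delta 11·4=44. Service 160; fixed 211; total 371.
{Bravo, Delta}: service 256 + fixed 133 = 389
{Alpha, Bravo, Charlie, Delta}: P→Delta 2·25=50, Q→Delta 3·14=42, R→Alpha 2·12=24, S→Bravo 5·4=20. Service 136; fixed 418; total 554.
No other subset beats 328.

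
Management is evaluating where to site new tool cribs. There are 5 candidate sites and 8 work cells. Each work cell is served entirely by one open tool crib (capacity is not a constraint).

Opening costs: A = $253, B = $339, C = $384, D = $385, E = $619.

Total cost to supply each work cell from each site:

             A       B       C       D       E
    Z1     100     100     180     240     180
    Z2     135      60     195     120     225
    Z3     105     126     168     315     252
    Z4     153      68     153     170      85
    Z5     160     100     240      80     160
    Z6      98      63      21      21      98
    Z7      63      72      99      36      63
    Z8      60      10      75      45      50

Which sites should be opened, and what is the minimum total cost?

Open B only; minimum total cost 938.

For any fixed open set, each work cell goes to its cheapest open site; total = fixed + service.
{B}: Z1→B 100, Z2→B 60, Z3→B 126, Z4→B 68, Z5→B 100, Z6→B 63, Z7→B 72, Z8→B 10. Service 599; fixed 339; total 938.
{A}: Z1→A 100, Z2→A 135, Z3→A 105, Z4→A 153, Z5→A 160, Z6→A 98, Z7→A 63, Z8→A 60. Service 874; fixed 253; total 1127.
{A, B}: Z1→A 100, Z2→B 60, Z3→A 105, Z4→B 68, Z5→B 100, Z6→B 63, Z7→A 63, Z8→B 10. Service 569; fixed 592; total 1161.
{A, B, C, D, E}: Z1→A 100, Z2→B 60, Z3→A 105, Z4→B 68, Z5→D 80, Z6→C 21, Z7→D 36, Z8→B 10. Service 480; fixed 1980; total 2460.
No other subset beats 938.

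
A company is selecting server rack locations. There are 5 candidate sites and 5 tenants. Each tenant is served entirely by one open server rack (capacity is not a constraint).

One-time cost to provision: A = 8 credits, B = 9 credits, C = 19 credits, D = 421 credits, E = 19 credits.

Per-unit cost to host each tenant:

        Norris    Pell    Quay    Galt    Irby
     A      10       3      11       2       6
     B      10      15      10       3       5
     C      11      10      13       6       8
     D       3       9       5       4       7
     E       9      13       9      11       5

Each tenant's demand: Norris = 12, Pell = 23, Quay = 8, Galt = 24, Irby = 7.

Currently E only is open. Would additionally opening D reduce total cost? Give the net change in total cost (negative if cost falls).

No — net change +57 (cost rises by 57).

Current service cost with {E}: 778.
Adding D: each tenant re-picks its cheapest; new service cost 414, saving 364.
Extra fixed cost: 421. Net change = 421 − 364 = 57.
(Totals: 797 → 854.)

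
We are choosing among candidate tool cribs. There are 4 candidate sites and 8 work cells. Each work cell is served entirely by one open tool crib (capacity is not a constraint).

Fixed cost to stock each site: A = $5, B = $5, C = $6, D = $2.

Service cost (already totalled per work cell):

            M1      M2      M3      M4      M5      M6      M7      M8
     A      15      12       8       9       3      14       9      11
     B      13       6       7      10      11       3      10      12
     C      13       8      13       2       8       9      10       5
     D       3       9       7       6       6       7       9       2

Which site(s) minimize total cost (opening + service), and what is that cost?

Open B and D; minimum total cost 49.

For any fixed open set, each work cell goes to its cheapest open site; total = fixed + service.
{B, D}: M1→D 3, M2→B 6, M3→B 7, M4→D 6, M5→D 6, M6→B 3, M7→D 9, M8→D 2. Service 42; fixed 7; total 49.
{A, B, D}: service 39 + fixed 12 = 51
{B, C, D}: service 38 + fixed 13 = 51
{A, B, C, D}: service 35 + fixed 18 = 53
No other subset beats 49.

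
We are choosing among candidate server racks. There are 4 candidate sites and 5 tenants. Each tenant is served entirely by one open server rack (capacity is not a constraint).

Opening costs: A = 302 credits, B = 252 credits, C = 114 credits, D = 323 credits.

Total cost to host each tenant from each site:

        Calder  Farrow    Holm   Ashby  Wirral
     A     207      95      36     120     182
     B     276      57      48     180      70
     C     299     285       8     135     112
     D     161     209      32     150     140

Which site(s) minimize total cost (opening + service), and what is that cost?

Open B only; minimum total cost 883.

For any fixed open set, each tenant goes to its cheapest open site; total = fixed + service.
{B}: Calder→B 276, Farrow→B 57, Holm→B 48, Ashby→B 180, Wirral→B 70. Service 631; fixed 252; total 883.
{B, C}: Calder→B 276, Farrow→B 57, Holm→C 8, Ashby→C 135, Wirral→B 70. Service 546; fixed 366; total 912.
{A}: service 640 + fixed 302 = 942
{A, B, C, D}: Calder→D 161, Farrow→B 57, Holm→C 8, Ashby→A 120, Wirral→B 70. Service 416; fixed 991; total 1407.
No other subset beats 883.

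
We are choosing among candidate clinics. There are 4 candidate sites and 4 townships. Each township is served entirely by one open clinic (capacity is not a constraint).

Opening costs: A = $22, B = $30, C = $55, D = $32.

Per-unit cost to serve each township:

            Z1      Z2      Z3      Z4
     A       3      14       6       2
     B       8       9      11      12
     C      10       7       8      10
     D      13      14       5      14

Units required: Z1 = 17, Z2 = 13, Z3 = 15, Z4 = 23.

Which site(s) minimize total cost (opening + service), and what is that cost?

For any fixed open set, each township goes to its cheapest open site; total = fixed + service.
{A, C}: Z1→A 3·17=51, Z2→C 7·13=91, Z3→A 6·15=90, Z4→A 2·23=46. Service 278; fixed 77; total 355.
{A, B}: Z1→A 3·17=51, Z2→B 9·13=117, Z3→A 6·15=90, Z4→A 2·23=46. Service 304; fixed 52; total 356.
{A, C, D}: Z1→A 3·17=51, Z2→C 7·13=91, Z3→D 5·15=75, Z4→A 2·23=46. Service 263; fixed 109; total 372.
{A, B, C, D}: Z1→A 3·17=51, Z2→C 7·13=91, Z3→D 5·15=75, Z4→A 2·23=46. Service 263; fixed 139; total 402.
No other subset beats 355.

Open A and C; minimum total cost 355.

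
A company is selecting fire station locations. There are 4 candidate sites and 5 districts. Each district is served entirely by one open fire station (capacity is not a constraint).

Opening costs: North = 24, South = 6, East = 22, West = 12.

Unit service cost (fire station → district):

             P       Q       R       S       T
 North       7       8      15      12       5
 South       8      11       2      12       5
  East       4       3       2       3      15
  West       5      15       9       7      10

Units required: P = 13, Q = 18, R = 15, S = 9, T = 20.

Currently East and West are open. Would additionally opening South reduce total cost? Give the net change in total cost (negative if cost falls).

Current service cost with {East, West}: 363.
Adding South: each district re-picks its cheapest; new service cost 263, saving 100.
Extra fixed cost: 6. Net change = 6 − 100 = -94.
(Totals: 397 → 303.)

Yes — net change −94 (cost falls by 94).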